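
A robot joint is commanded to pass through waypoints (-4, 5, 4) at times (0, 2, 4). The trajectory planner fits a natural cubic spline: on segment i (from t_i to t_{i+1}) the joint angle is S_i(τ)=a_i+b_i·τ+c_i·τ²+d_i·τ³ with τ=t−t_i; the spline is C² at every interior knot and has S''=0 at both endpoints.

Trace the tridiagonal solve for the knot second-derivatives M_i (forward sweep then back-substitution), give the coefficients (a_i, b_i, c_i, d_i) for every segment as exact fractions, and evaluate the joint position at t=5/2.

Δ: Δ0=9/2, Δ1=-1/2
row 1: diag=8, rhs=-30; c'=1/4, d'=-15/4
back: M1=-15/4
M: M0=0, M1=-15/4, M2=0
seg 0: a=-4, c=M0/2=0, d=(M1−M0)/(6·2)=-5/16, b=Δ0−h0·(2M0+M1)/6=23/4
seg 1: a=5, c=M1/2=-15/8, d=(M2−M1)/(6·2)=5/16, b=Δ1−h1·(2M1+M2)/6=2
t_q=5/2 → seg 1, τ=1/2; S=5+2·τ+-15/8·τ²+5/16·τ³=713/128

  seg 0: a=-4 b=23/4 c=0 d=-5/16
  seg 1: a=5 b=2 c=-15/8 d=5/16
S(5/2) = 713/128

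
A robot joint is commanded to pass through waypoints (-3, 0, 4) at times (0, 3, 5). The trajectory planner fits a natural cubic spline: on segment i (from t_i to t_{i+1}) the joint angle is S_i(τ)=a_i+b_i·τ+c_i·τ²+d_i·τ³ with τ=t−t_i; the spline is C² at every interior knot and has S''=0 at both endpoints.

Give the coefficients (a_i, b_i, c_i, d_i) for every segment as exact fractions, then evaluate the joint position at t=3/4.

Δ: Δ0=1, Δ1=2
row 1: diag=10, rhs=6; c'=1/5, d'=3/5
back: M1=3/5
M: M0=0, M1=3/5, M2=0
seg 0: a=-3, c=M0/2=0, d=(M1−M0)/(6·3)=1/30, b=Δ0−h0·(2M0+M1)/6=7/10
seg 1: a=0, c=M1/2=3/10, d=(M2−M1)/(6·2)=-1/20, b=Δ1−h1·(2M1+M2)/6=8/5
t_q=3/4 → seg 0, τ=3/4; S=-3+7/10·τ+0·τ²+1/30·τ³=-315/128

  seg 0: a=-3 b=7/10 c=0 d=1/30
  seg 1: a=0 b=8/5 c=3/10 d=-1/20
S(3/4) = -315/128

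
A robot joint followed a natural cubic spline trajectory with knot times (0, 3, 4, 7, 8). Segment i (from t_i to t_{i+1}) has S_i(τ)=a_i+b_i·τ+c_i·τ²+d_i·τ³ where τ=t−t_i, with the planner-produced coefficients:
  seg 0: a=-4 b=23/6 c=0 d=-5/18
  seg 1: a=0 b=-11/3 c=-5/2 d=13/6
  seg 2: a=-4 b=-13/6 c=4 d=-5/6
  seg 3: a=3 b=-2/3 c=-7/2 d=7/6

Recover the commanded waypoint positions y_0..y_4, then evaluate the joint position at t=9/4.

y_0=-4 y_1=0 y_2=-4 y_3=3 y_4=0
S(9/4) = 187/128

y_0 = S_0(0) = a_0 = -4
y_1 = S_1(0) = a_1 = 0
y_2 = S_2(0) = a_2 = -4
y_3 = S_3(0) = a_3 = 3
y_4 = S_3(1) = 0
t_q=9/4 is in segment 0 (τ=9/4); S_0(τ)=187/128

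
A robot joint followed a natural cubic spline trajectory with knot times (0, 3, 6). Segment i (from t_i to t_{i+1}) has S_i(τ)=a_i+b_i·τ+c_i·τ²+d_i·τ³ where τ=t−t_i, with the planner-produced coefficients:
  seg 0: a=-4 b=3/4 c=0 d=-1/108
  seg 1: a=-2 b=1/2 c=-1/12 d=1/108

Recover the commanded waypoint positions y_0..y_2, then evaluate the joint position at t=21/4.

y_0 = S_0(0) = a_0 = -4
y_1 = S_1(0) = a_1 = -2
y_2 = S_1(3) = -1
t_q=21/4 is in segment 1 (τ=9/4); S_1(τ)=-305/256

y_0=-4 y_1=-2 y_2=-1
S(21/4) = -305/256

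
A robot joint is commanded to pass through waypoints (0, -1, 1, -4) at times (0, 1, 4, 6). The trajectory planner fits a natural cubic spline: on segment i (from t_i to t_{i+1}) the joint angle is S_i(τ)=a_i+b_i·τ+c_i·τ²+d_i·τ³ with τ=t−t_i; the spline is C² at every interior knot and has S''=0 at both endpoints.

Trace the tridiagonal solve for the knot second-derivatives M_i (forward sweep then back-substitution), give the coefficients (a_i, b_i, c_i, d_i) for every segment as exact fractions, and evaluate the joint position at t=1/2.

  seg 0: a=0 b=-583/426 c=0 d=157/426
  seg 1: a=-1 b=-56/213 c=157/142 d=-113/426
  seg 2: a=1 b=-337/426 c=-91/71 d=91/426
S(1/2) = -725/1136

Δ: Δ0=-1, Δ1=2/3, Δ2=-5/2
row 1: diag=8, rhs=10; c'=3/8, d'=5/4
row 2: denom=10−3·3/8=71/8; d'=(-19−3·5/4)/(71/8)=-182/71
back: M2=-182/71
back: M1=5/4−3/8·-182/71=157/71
M: M0=0, M1=157/71, M2=-182/71, M3=0
seg 0: a=0, c=M0/2=0, d=(M1−M0)/(6·1)=157/426, b=Δ0−h0·(2M0+M1)/6=-583/426
seg 1: a=-1, c=M1/2=157/142, d=(M2−M1)/(6·3)=-113/426, b=Δ1−h1·(2M1+M2)/6=-56/213
seg 2: a=1, c=M2/2=-91/71, d=(M3−M2)/(6·2)=91/426, b=Δ2−h2·(2M2+M3)/6=-337/426
t_q=1/2 → seg 0, τ=1/2; S=0+-583/426·τ+0·τ²+157/426·τ³=-725/1136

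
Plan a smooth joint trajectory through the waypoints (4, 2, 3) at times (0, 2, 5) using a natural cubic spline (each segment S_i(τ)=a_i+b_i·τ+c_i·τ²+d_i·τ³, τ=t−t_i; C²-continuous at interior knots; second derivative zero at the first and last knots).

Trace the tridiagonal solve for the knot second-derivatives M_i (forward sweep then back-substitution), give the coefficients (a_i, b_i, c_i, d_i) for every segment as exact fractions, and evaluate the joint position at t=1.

  seg 0: a=4 b=-19/15 c=0 d=1/15
  seg 1: a=2 b=-7/15 c=2/5 d=-2/45
S(1) = 14/5

Δ: Δ0=-1, Δ1=1/3
row 1: diag=10, rhs=8; c'=3/10, d'=4/5
back: M1=4/5
M: M0=0, M1=4/5, M2=0
seg 0: a=4, c=M0/2=0, d=(M1−M0)/(6·2)=1/15, b=Δ0−h0·(2M0+M1)/6=-19/15
seg 1: a=2, c=M1/2=2/5, d=(M2−M1)/(6·3)=-2/45, b=Δ1−h1·(2M1+M2)/6=-7/15
t_q=1 → seg 0, τ=1; S=4+-19/15·τ+0·τ²+1/15·τ³=14/5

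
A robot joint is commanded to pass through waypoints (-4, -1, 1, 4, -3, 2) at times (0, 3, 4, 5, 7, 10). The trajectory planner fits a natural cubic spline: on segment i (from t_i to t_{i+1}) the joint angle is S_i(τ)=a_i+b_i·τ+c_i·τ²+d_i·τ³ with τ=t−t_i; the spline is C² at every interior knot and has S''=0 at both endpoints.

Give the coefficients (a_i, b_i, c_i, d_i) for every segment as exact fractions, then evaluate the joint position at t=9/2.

Δ: Δ0=1, Δ1=2, Δ2=3, Δ3=-7/2, Δ4=5/3
row 1: diag=8, rhs=6; c'=1/8, d'=3/4
row 2: denom=4−1·1/8=31/8; d'=(6−1·3/4)/(31/8)=42/31
row 3: denom=6−1·8/31=178/31; d'=(-39−1·42/31)/(178/31)=-1251/178
row 4: denom=10−2·31/89=828/89; d'=(31−2·-1251/178)/(828/89)=2005/414
back: M4=2005/414
back: M3=-1251/178−31/89·2005/414=-1804/207
back: M2=42/31−8/31·-1804/207=746/207
back: M1=3/4−1/8·746/207=62/207
M: M0=0, M1=62/207, M2=746/207, M3=-1804/207, M4=2005/414, M5=0
seg 0: a=-4, c=M0/2=0, d=(M1−M0)/(6·3)=31/1863, b=Δ0−h0·(2M0+M1)/6=176/207
seg 1: a=-1, c=M1/2=31/207, d=(M2−M1)/(6·1)=38/69, b=Δ1−h1·(2M1+M2)/6=269/207
seg 2: a=1, c=M2/2=373/207, d=(M3−M2)/(6·1)=-425/207, b=Δ2−h2·(2M2+M3)/6=673/207
seg 3: a=4, c=M3/2=-902/207, d=(M4−M3)/(6·2)=1871/1656, b=Δ3−h3·(2M3+M4)/6=16/23
seg 4: a=-3, c=M4/2=2005/828, d=(M5−M4)/(6·3)=-2005/7452, b=Δ4−h4·(2M4+M5)/6=-1315/414
t_q=9/2 → seg 2, τ=1/2; S=1+673/207·τ+373/207·τ²+-425/207·τ³=203/72

  seg 0: a=-4 b=176/207 c=0 d=31/1863
  seg 1: a=-1 b=269/207 c=31/207 d=38/69
  seg 2: a=1 b=673/207 c=373/207 d=-425/207
  seg 3: a=4 b=16/23 c=-902/207 d=1871/1656
  seg 4: a=-3 b=-1315/414 c=2005/828 d=-2005/7452
S(9/2) = 203/72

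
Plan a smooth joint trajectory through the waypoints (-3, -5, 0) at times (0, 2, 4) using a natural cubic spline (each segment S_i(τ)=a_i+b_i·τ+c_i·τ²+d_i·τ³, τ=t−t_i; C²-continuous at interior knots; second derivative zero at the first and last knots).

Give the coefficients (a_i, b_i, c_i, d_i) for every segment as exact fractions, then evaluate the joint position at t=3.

  seg 0: a=-3 b=-15/8 c=0 d=7/32
  seg 1: a=-5 b=3/4 c=21/16 d=-7/32
S(3) = -101/32

Δ: Δ0=-1, Δ1=5/2
row 1: diag=8, rhs=21; c'=1/4, d'=21/8
back: M1=21/8
M: M0=0, M1=21/8, M2=0
seg 0: a=-3, c=M0/2=0, d=(M1−M0)/(6·2)=7/32, b=Δ0−h0·(2M0+M1)/6=-15/8
seg 1: a=-5, c=M1/2=21/16, d=(M2−M1)/(6·2)=-7/32, b=Δ1−h1·(2M1+M2)/6=3/4
t_q=3 → seg 1, τ=1; S=-5+3/4·τ+21/16·τ²+-7/32·τ³=-101/32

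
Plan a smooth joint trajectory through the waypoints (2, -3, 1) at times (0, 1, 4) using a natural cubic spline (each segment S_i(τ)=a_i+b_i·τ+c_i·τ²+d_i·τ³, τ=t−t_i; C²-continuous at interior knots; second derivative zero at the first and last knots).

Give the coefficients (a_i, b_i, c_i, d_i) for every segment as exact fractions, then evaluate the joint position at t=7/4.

  seg 0: a=2 b=-139/24 c=0 d=19/24
  seg 1: a=-3 b=-41/12 c=19/8 d=-19/72
S(7/4) = -2221/512

Δ: Δ0=-5, Δ1=4/3
row 1: diag=8, rhs=38; c'=3/8, d'=19/4
back: M1=19/4
M: M0=0, M1=19/4, M2=0
seg 0: a=2, c=M0/2=0, d=(M1−M0)/(6·1)=19/24, b=Δ0−h0·(2M0+M1)/6=-139/24
seg 1: a=-3, c=M1/2=19/8, d=(M2−M1)/(6·3)=-19/72, b=Δ1−h1·(2M1+M2)/6=-41/12
t_q=7/4 → seg 1, τ=3/4; S=-3+-41/12·τ+19/8·τ²+-19/72·τ³=-2221/512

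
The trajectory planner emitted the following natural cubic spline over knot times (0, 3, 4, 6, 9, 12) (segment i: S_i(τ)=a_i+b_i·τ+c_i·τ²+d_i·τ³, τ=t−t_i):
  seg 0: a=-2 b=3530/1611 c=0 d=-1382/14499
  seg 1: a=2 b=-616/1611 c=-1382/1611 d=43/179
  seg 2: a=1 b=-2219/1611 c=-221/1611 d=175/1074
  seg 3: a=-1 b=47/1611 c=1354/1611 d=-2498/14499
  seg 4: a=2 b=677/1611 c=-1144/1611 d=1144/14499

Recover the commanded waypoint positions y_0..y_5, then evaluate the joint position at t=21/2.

y_0=-2 y_1=2 y_2=1 y_3=-1 y_4=2 y_5=-1
S(21/2) = 465/358

y_0 = S_0(0) = a_0 = -2
y_1 = S_1(0) = a_1 = 2
y_2 = S_2(0) = a_2 = 1
y_3 = S_3(0) = a_3 = -1
y_4 = S_4(0) = a_4 = 2
y_5 = S_4(3) = -1
t_q=21/2 is in segment 4 (τ=3/2); S_4(τ)=465/358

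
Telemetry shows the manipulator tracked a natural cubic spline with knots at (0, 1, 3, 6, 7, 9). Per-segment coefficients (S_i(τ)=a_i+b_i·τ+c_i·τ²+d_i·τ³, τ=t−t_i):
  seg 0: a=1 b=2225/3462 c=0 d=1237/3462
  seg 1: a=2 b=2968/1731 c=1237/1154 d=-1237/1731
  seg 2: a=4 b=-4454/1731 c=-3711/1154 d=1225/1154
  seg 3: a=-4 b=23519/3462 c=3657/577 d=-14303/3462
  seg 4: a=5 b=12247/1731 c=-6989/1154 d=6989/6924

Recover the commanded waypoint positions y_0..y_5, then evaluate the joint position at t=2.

y_0=1 y_1=2 y_2=4 y_3=-4 y_4=5 y_5=3
S(2) = 4699/1154

y_0 = S_0(0) = a_0 = 1
y_1 = S_1(0) = a_1 = 2
y_2 = S_2(0) = a_2 = 4
y_3 = S_3(0) = a_3 = -4
y_4 = S_4(0) = a_4 = 5
y_5 = S_4(2) = 3
t_q=2 is in segment 1 (τ=1); S_1(τ)=4699/1154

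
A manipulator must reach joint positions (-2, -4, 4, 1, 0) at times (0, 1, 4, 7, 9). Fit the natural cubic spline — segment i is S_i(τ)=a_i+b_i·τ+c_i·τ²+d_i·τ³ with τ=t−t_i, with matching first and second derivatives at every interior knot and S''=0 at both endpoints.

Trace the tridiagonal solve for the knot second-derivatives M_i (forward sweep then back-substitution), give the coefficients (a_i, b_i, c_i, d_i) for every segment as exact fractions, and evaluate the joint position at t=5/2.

Δ: Δ0=-2, Δ1=8/3, Δ2=-1, Δ3=-1/2
row 1: diag=8, rhs=28; c'=3/8, d'=7/2
row 2: denom=12−3·3/8=87/8; d'=(-22−3·7/2)/(87/8)=-260/87
row 3: denom=10−3·8/29=266/29; d'=(3−3·-260/87)/(266/29)=347/266
back: M3=347/266
back: M2=-260/87−8/29·347/266=-1336/399
back: M1=7/2−3/8·-1336/399=1265/266
M: M0=0, M1=1265/266, M2=-1336/399, M3=347/266, M4=0
seg 0: a=-2, c=M0/2=0, d=(M1−M0)/(6·1)=1265/1596, b=Δ0−h0·(2M0+M1)/6=-4457/1596
seg 1: a=-4, c=M1/2=1265/532, d=(M2−M1)/(6·3)=-6467/14364, b=Δ1−h1·(2M1+M2)/6=-331/798
seg 2: a=4, c=M2/2=-668/399, d=(M3−M2)/(6·3)=3713/14364, b=Δ2−h2·(2M2+M3)/6=2707/1596
seg 3: a=1, c=M3/2=347/532, d=(M4−M3)/(6·2)=-347/3192, b=Δ3−h3·(2M3+M4)/6=-1093/798
t_q=5/2 → seg 1, τ=3/2; S=-4+-331/798·τ+1265/532·τ²+-6467/14364·τ³=-3369/4256

  seg 0: a=-2 b=-4457/1596 c=0 d=1265/1596
  seg 1: a=-4 b=-331/798 c=1265/532 d=-6467/14364
  seg 2: a=4 b=2707/1596 c=-668/399 d=3713/14364
  seg 3: a=1 b=-1093/798 c=347/532 d=-347/3192
S(5/2) = -3369/4256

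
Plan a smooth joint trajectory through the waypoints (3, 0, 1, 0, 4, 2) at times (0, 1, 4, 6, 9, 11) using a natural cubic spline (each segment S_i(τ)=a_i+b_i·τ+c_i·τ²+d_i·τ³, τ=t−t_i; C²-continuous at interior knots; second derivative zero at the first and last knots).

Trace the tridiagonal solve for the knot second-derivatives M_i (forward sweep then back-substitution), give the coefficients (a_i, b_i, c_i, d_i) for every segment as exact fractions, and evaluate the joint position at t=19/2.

  seg 0: a=3 b=-43405/12282 c=0 d=6559/12282
  seg 1: a=0 b=-11864/6141 c=6559/4094 d=-10403/36846
  seg 2: a=1 b=707/12282 c=-1922/2047 d=2027/6141
  seg 3: a=0 b=3227/12282 c=2132/2047 d=-2803/12282
  seg 4: a=4 b=2149/6141 c=-4145/4094 d=4145/24564
S(19/2) = 258279/65504

Δ: Δ0=-3, Δ1=1/3, Δ2=-1/2, Δ3=4/3, Δ4=-1
row 1: diag=8, rhs=20; c'=3/8, d'=5/2
row 2: denom=10−3·3/8=71/8; d'=(-5−3·5/2)/(71/8)=-100/71
row 3: denom=10−2·16/71=678/71; d'=(11−2·-100/71)/(678/71)=327/226
row 4: denom=10−3·71/226=2047/226; d'=(-14−3·327/226)/(2047/226)=-4145/2047
back: M4=-4145/2047
back: M3=327/226−71/226·-4145/2047=4264/2047
back: M2=-100/71−16/71·4264/2047=-3844/2047
back: M1=5/2−3/8·-3844/2047=6559/2047
M: M0=0, M1=6559/2047, M2=-3844/2047, M3=4264/2047, M4=-4145/2047, M5=0
seg 0: a=3, c=M0/2=0, d=(M1−M0)/(6·1)=6559/12282, b=Δ0−h0·(2M0+M1)/6=-43405/12282
seg 1: a=0, c=M1/2=6559/4094, d=(M2−M1)/(6·3)=-10403/36846, b=Δ1−h1·(2M1+M2)/6=-11864/6141
seg 2: a=1, c=M2/2=-1922/2047, d=(M3−M2)/(6·2)=2027/6141, b=Δ2−h2·(2M2+M3)/6=707/12282
seg 3: a=0, c=M3/2=2132/2047, d=(M4−M3)/(6·3)=-2803/12282, b=Δ3−h3·(2M3+M4)/6=3227/12282
seg 4: a=4, c=M4/2=-4145/4094, d=(M5−M4)/(6·2)=4145/24564, b=Δ4−h4·(2M4+M5)/6=2149/6141
t_q=19/2 → seg 4, τ=1/2; S=4+2149/6141·τ+-4145/4094·τ²+4145/24564·τ³=258279/65504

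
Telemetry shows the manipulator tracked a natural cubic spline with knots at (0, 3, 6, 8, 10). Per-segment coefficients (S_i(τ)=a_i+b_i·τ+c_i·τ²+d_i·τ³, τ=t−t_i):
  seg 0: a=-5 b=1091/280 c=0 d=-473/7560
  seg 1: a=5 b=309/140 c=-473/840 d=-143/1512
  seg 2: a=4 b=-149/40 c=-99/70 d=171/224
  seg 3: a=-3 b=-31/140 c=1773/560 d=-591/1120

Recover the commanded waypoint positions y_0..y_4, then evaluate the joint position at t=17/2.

y_0 = S_0(0) = a_0 = -5
y_1 = S_1(0) = a_1 = 5
y_2 = S_2(0) = a_2 = 4
y_3 = S_3(0) = a_3 = -3
y_4 = S_3(2) = 5
t_q=17/2 is in segment 3 (τ=1/2); S_3(τ)=-3053/1280

y_0=-5 y_1=5 y_2=4 y_3=-3 y_4=5
S(17/2) = -3053/1280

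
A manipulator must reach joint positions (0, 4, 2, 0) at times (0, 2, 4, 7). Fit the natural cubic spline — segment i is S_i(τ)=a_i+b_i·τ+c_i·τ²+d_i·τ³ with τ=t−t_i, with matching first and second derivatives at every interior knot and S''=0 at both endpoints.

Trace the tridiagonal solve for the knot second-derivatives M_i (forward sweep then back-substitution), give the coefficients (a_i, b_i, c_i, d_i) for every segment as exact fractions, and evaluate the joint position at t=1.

  seg 0: a=0 b=160/57 c=0 d=-23/114
  seg 1: a=4 b=22/57 c=-23/19 d=59/228
  seg 2: a=2 b=-77/57 c=13/38 d=-13/342
S(1) = 99/38

Δ: Δ0=2, Δ1=-1, Δ2=-2/3
row 1: diag=8, rhs=-18; c'=1/4, d'=-9/4
row 2: denom=10−2·1/4=19/2; d'=(2−2·-9/4)/(19/2)=13/19
back: M2=13/19
back: M1=-9/4−1/4·13/19=-46/19
M: M0=0, M1=-46/19, M2=13/19, M3=0
seg 0: a=0, c=M0/2=0, d=(M1−M0)/(6·2)=-23/114, b=Δ0−h0·(2M0+M1)/6=160/57
seg 1: a=4, c=M1/2=-23/19, d=(M2−M1)/(6·2)=59/228, b=Δ1−h1·(2M1+M2)/6=22/57
seg 2: a=2, c=M2/2=13/38, d=(M3−M2)/(6·3)=-13/342, b=Δ2−h2·(2M2+M3)/6=-77/57
t_q=1 → seg 0, τ=1; S=0+160/57·τ+0·τ²+-23/114·τ³=99/38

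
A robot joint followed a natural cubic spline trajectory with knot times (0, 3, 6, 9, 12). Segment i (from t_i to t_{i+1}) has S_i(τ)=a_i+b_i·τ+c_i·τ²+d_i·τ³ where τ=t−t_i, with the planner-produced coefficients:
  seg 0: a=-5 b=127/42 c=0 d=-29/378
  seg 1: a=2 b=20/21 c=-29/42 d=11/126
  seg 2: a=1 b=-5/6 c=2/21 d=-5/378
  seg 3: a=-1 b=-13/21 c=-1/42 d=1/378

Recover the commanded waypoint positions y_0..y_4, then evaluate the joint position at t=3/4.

y_0=-5 y_1=2 y_2=1 y_3=-1 y_4=-3
S(3/4) = -2477/896

y_0 = S_0(0) = a_0 = -5
y_1 = S_1(0) = a_1 = 2
y_2 = S_2(0) = a_2 = 1
y_3 = S_3(0) = a_3 = -1
y_4 = S_3(3) = -3
t_q=3/4 is in segment 0 (τ=3/4); S_0(τ)=-2477/896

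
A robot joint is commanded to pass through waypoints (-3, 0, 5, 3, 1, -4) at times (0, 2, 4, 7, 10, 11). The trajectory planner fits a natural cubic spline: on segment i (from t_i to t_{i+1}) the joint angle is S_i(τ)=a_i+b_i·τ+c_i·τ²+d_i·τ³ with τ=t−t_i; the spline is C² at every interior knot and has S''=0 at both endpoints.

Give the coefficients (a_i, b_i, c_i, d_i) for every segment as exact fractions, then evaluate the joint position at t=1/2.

Δ: Δ0=3/2, Δ1=5/2, Δ2=-2/3, Δ3=-2/3, Δ4=-5
row 1: diag=8, rhs=6; c'=1/4, d'=3/4
row 2: denom=10−2·1/4=19/2; d'=(-19−2·3/4)/(19/2)=-41/19
row 3: denom=12−3·6/19=210/19; d'=(0−3·-41/19)/(210/19)=41/70
row 4: denom=8−3·19/70=503/70; d'=(-26−3·41/70)/(503/70)=-1943/503
back: M4=-1943/503
back: M3=41/70−19/70·-1943/503=822/503
back: M2=-41/19−6/19·822/503=-1345/503
back: M1=3/4−1/4·-1345/503=1427/1006
M: M0=0, M1=1427/1006, M2=-1345/503, M3=822/503, M4=-1943/503, M5=0
seg 0: a=-3, c=M0/2=0, d=(M1−M0)/(6·2)=1427/12072, b=Δ0−h0·(2M0+M1)/6=1550/1509
seg 1: a=0, c=M1/2=1427/2012, d=(M2−M1)/(6·2)=-4117/12072, b=Δ1−h1·(2M1+M2)/6=7381/3018
seg 2: a=5, c=M2/2=-1345/1006, d=(M3−M2)/(6·3)=2167/9054, b=Δ2−h2·(2M2+M3)/6=1796/1509
seg 3: a=3, c=M3/2=411/503, d=(M4−M3)/(6·3)=-2765/9054, b=Δ3−h3·(2M3+M4)/6=-1115/3018
seg 4: a=1, c=M4/2=-1943/1006, d=(M5−M4)/(6·1)=1943/3018, b=Δ4−h4·(2M4+M5)/6=-5602/1509
t_q=1/2 → seg 0, τ=1/2; S=-3+1550/1509·τ+0·τ²+1427/12072·τ³=-79567/32192

  seg 0: a=-3 b=1550/1509 c=0 d=1427/12072
  seg 1: a=0 b=7381/3018 c=1427/2012 d=-4117/12072
  seg 2: a=5 b=1796/1509 c=-1345/1006 d=2167/9054
  seg 3: a=3 b=-1115/3018 c=411/503 d=-2765/9054
  seg 4: a=1 b=-5602/1509 c=-1943/1006 d=1943/3018
S(1/2) = -79567/32192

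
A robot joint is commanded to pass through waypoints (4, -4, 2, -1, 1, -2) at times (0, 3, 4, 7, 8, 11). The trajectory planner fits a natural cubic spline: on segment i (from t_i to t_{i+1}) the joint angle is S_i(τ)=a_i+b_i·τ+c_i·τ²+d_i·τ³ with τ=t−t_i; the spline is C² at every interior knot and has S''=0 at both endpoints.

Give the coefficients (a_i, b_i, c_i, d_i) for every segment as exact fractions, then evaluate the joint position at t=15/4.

Δ: Δ0=-8/3, Δ1=6, Δ2=-1, Δ3=2, Δ4=-1
row 1: diag=8, rhs=52; c'=1/8, d'=13/2
row 2: denom=8−1·1/8=63/8; d'=(-42−1·13/2)/(63/8)=-388/63
row 3: denom=8−3·8/21=48/7; d'=(18−3·-388/63)/(48/7)=383/72
row 4: denom=8−1·7/48=377/48; d'=(-18−1·383/72)/(377/48)=-3358/1131
back: M4=-3358/1131
back: M3=383/72−7/48·-3358/1131=6506/1131
back: M2=-388/63−8/21·6506/1131=-3148/377
back: M1=13/2−1/8·-3148/377=2844/377
M: M0=0, M1=2844/377, M2=-3148/377, M3=6506/1131, M4=-3358/1131, M5=0
seg 0: a=4, c=M0/2=0, d=(M1−M0)/(6·3)=158/377, b=Δ0−h0·(2M0+M1)/6=-7282/1131
seg 1: a=-4, c=M1/2=1422/377, d=(M2−M1)/(6·1)=-2996/1131, b=Δ1−h1·(2M1+M2)/6=5516/1131
seg 2: a=2, c=M2/2=-1574/377, d=(M3−M2)/(6·3)=275/351, b=Δ2−h2·(2M2+M3)/6=5060/1131
seg 3: a=-1, c=M3/2=3253/1131, d=(M4−M3)/(6·1)=-548/377, b=Δ3−h3·(2M3+M4)/6=653/1131
seg 4: a=1, c=M4/2=-1679/1131, d=(M5−M4)/(6·3)=1679/10179, b=Δ4−h4·(2M4+M5)/6=2227/1131
t_q=15/4 → seg 1, τ=3/4; S=-4+5516/1131·τ+1422/377·τ²+-2996/1131·τ³=3993/6032

  seg 0: a=4 b=-7282/1131 c=0 d=158/377
  seg 1: a=-4 b=5516/1131 c=1422/377 d=-2996/1131
  seg 2: a=2 b=5060/1131 c=-1574/377 d=275/351
  seg 3: a=-1 b=653/1131 c=3253/1131 d=-548/377
  seg 4: a=1 b=2227/1131 c=-1679/1131 d=1679/10179
S(15/4) = 3993/6032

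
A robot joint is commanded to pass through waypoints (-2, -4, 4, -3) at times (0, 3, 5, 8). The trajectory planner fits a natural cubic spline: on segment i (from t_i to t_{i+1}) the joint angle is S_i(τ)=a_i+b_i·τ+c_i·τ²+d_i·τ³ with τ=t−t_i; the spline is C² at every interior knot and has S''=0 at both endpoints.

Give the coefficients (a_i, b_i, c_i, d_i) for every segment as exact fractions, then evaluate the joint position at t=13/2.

  seg 0: a=-2 b=-121/48 c=0 d=89/432
  seg 1: a=-4 b=73/24 c=89/48 d=-11/16
  seg 2: a=4 b=53/24 c=-109/48 d=109/432
S(13/2) = 391/128

Δ: Δ0=-2/3, Δ1=4, Δ2=-7/3
row 1: diag=10, rhs=28; c'=1/5, d'=14/5
row 2: denom=10−2·1/5=48/5; d'=(-38−2·14/5)/(48/5)=-109/24
back: M2=-109/24
back: M1=14/5−1/5·-109/24=89/24
M: M0=0, M1=89/24, M2=-109/24, M3=0
seg 0: a=-2, c=M0/2=0, d=(M1−M0)/(6·3)=89/432, b=Δ0−h0·(2M0+M1)/6=-121/48
seg 1: a=-4, c=M1/2=89/48, d=(M2−M1)/(6·2)=-11/16, b=Δ1−h1·(2M1+M2)/6=73/24
seg 2: a=4, c=M2/2=-109/48, d=(M3−M2)/(6·3)=109/432, b=Δ2−h2·(2M2+M3)/6=53/24
t_q=13/2 → seg 2, τ=3/2; S=4+53/24·τ+-109/48·τ²+109/432·τ³=391/128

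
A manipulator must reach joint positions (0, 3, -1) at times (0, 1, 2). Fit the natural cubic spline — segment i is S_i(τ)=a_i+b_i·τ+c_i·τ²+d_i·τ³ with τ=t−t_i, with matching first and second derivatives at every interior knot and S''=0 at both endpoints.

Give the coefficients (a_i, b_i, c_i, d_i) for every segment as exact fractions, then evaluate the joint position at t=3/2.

Δ: Δ0=3, Δ1=-4
row 1: diag=4, rhs=-42; c'=1/4, d'=-21/2
back: M1=-21/2
M: M0=0, M1=-21/2, M2=0
seg 0: a=0, c=M0/2=0, d=(M1−M0)/(6·1)=-7/4, b=Δ0−h0·(2M0+M1)/6=19/4
seg 1: a=3, c=M1/2=-21/4, d=(M2−M1)/(6·1)=7/4, b=Δ1−h1·(2M1+M2)/6=-1/2
t_q=3/2 → seg 1, τ=1/2; S=3+-1/2·τ+-21/4·τ²+7/4·τ³=53/32

  seg 0: a=0 b=19/4 c=0 d=-7/4
  seg 1: a=3 b=-1/2 c=-21/4 d=7/4
S(3/2) = 53/32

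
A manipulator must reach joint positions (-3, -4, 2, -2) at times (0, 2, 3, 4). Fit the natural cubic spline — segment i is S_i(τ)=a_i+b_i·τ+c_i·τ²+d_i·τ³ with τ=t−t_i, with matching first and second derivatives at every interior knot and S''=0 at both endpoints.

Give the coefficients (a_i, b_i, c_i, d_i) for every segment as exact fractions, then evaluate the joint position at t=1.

Δ: Δ0=-1/2, Δ1=6, Δ2=-4
row 1: diag=6, rhs=39; c'=1/6, d'=13/2
row 2: denom=4−1·1/6=23/6; d'=(-60−1·13/2)/(23/6)=-399/23
back: M2=-399/23
back: M1=13/2−1/6·-399/23=216/23
M: M0=0, M1=216/23, M2=-399/23, M3=0
seg 0: a=-3, c=M0/2=0, d=(M1−M0)/(6·2)=18/23, b=Δ0−h0·(2M0+M1)/6=-167/46
seg 1: a=-4, c=M1/2=108/23, d=(M2−M1)/(6·1)=-205/46, b=Δ1−h1·(2M1+M2)/6=265/46
seg 2: a=2, c=M2/2=-399/46, d=(M3−M2)/(6·1)=133/46, b=Δ2−h2·(2M2+M3)/6=41/23
t_q=1 → seg 0, τ=1; S=-3+-167/46·τ+0·τ²+18/23·τ³=-269/46

  seg 0: a=-3 b=-167/46 c=0 d=18/23
  seg 1: a=-4 b=265/46 c=108/23 d=-205/46
  seg 2: a=2 b=41/23 c=-399/46 d=133/46
S(1) = -269/46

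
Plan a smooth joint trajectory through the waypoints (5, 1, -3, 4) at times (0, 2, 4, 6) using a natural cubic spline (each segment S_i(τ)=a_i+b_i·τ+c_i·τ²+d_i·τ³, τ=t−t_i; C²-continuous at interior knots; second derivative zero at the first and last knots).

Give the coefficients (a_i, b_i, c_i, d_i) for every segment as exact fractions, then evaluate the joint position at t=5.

Δ: Δ0=-2, Δ1=-2, Δ2=7/2
row 1: diag=8, rhs=0; c'=1/4, d'=0
row 2: denom=8−2·1/4=15/2; d'=(33−2·0)/(15/2)=22/5
back: M2=22/5
back: M1=0−1/4·22/5=-11/10
M: M0=0, M1=-11/10, M2=22/5, M3=0
seg 0: a=5, c=M0/2=0, d=(M1−M0)/(6·2)=-11/120, b=Δ0−h0·(2M0+M1)/6=-49/30
seg 1: a=1, c=M1/2=-11/20, d=(M2−M1)/(6·2)=11/24, b=Δ1−h1·(2M1+M2)/6=-41/15
seg 2: a=-3, c=M2/2=11/5, d=(M3−M2)/(6·2)=-11/30, b=Δ2−h2·(2M2+M3)/6=17/30
t_q=5 → seg 2, τ=1; S=-3+17/30·τ+11/5·τ²+-11/30·τ³=-3/5

  seg 0: a=5 b=-49/30 c=0 d=-11/120
  seg 1: a=1 b=-41/15 c=-11/20 d=11/24
  seg 2: a=-3 b=17/30 c=11/5 d=-11/30
S(5) = -3/5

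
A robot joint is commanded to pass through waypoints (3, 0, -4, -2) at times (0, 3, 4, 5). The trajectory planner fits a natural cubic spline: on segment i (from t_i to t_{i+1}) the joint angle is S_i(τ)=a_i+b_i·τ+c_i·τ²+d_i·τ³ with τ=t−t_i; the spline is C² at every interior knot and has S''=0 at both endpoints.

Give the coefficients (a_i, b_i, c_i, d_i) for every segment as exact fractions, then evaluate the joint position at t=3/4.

Δ: Δ0=-1, Δ1=-4, Δ2=2
row 1: diag=8, rhs=-18; c'=1/8, d'=-9/4
row 2: denom=4−1·1/8=31/8; d'=(36−1·-9/4)/(31/8)=306/31
back: M2=306/31
back: M1=-9/4−1/8·306/31=-108/31
M: M0=0, M1=-108/31, M2=306/31, M3=0
seg 0: a=3, c=M0/2=0, d=(M1−M0)/(6·3)=-6/31, b=Δ0−h0·(2M0+M1)/6=23/31
seg 1: a=0, c=M1/2=-54/31, d=(M2−M1)/(6·1)=69/31, b=Δ1−h1·(2M1+M2)/6=-139/31
seg 2: a=-4, c=M2/2=153/31, d=(M3−M2)/(6·1)=-51/31, b=Δ2−h2·(2M2+M3)/6=-40/31
t_q=3/4 → seg 0, τ=3/4; S=3+23/31·τ+0·τ²+-6/31·τ³=3447/992

  seg 0: a=3 b=23/31 c=0 d=-6/31
  seg 1: a=0 b=-139/31 c=-54/31 d=69/31
  seg 2: a=-4 b=-40/31 c=153/31 d=-51/31
S(3/4) = 3447/992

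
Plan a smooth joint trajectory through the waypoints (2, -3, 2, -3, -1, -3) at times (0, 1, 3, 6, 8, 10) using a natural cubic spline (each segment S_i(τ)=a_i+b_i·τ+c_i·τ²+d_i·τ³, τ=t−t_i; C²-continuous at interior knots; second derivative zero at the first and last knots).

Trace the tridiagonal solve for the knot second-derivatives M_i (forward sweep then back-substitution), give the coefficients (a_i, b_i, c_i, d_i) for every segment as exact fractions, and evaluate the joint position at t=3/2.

  seg 0: a=2 b=-18799/2868 c=0 d=4459/2868
  seg 1: a=-3 b=-2711/1434 c=4459/956 d=-7081/5736
  seg 2: a=2 b=1400/717 c=-1311/478 d=2203/4302
  seg 3: a=-3 b=-971/1434 c=446/239 d=-2947/5736
  seg 4: a=-1 b=446/717 c=-1163/956 d=1163/5736
S(3/2) = -44871/15296

Δ: Δ0=-5, Δ1=5/2, Δ2=-5/3, Δ3=1, Δ4=-1
row 1: diag=6, rhs=45; c'=1/3, d'=15/2
row 2: denom=10−2·1/3=28/3; d'=(-25−2·15/2)/(28/3)=-30/7
row 3: denom=10−3·9/28=253/28; d'=(16−3·-30/7)/(253/28)=808/253
row 4: denom=8−2·56/253=1912/253; d'=(-12−2·808/253)/(1912/253)=-1163/478
back: M4=-1163/478
back: M3=808/253−56/253·-1163/478=892/239
back: M2=-30/7−9/28·892/239=-1311/239
back: M1=15/2−1/3·-1311/239=4459/478
M: M0=0, M1=4459/478, M2=-1311/239, M3=892/239, M4=-1163/478, M5=0
seg 0: a=2, c=M0/2=0, d=(M1−M0)/(6·1)=4459/2868, b=Δ0−h0·(2M0+M1)/6=-18799/2868
seg 1: a=-3, c=M1/2=4459/956, d=(M2−M1)/(6·2)=-7081/5736, b=Δ1−h1·(2M1+M2)/6=-2711/1434
seg 2: a=2, c=M2/2=-1311/478, d=(M3−M2)/(6·3)=2203/4302, b=Δ2−h2·(2M2+M3)/6=1400/717
seg 3: a=-3, c=M3/2=446/239, d=(M4−M3)/(6·2)=-2947/5736, b=Δ3−h3·(2M3+M4)/6=-971/1434
seg 4: a=-1, c=M4/2=-1163/956, d=(M5−M4)/(6·2)=1163/5736, b=Δ4−h4·(2M4+M5)/6=446/717
t_q=3/2 → seg 1, τ=1/2; S=-3+-2711/1434·τ+4459/956·τ²+-7081/5736·τ³=-44871/15296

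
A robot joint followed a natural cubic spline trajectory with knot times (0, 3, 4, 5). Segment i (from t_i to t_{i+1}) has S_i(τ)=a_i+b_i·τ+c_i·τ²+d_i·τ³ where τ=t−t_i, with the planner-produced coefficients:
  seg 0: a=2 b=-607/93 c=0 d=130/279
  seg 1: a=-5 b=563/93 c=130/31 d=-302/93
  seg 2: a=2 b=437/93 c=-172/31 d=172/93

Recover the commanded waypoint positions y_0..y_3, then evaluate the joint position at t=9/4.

y_0=2 y_1=-5 y_2=2 y_3=3
S(9/4) = -7319/992

y_0 = S_0(0) = a_0 = 2
y_1 = S_1(0) = a_1 = -5
y_2 = S_2(0) = a_2 = 2
y_3 = S_2(1) = 3
t_q=9/4 is in segment 0 (τ=9/4); S_0(τ)=-7319/992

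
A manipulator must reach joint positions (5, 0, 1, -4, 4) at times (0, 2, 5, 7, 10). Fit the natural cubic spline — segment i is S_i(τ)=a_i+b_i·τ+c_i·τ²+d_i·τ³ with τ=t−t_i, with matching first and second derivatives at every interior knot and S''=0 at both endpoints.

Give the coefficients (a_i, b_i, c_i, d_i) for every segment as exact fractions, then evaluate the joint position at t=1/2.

  seg 0: a=5 b=-2951/870 c=0 d=97/435
  seg 1: a=0 b=-623/870 c=194/145 d=-2579/7830
  seg 2: a=1 b=-688/435 c=-283/174 d=677/1160
  seg 3: a=-4 b=-943/870 c=3263/1740 d=-3263/15660
S(1/2) = 773/232

Δ: Δ0=-5/2, Δ1=1/3, Δ2=-5/2, Δ3=8/3
row 1: diag=10, rhs=17; c'=3/10, d'=17/10
row 2: denom=10−3·3/10=91/10; d'=(-17−3·17/10)/(91/10)=-17/7
row 3: denom=10−2·20/91=870/91; d'=(31−2·-17/7)/(870/91)=3263/870
back: M3=3263/870
back: M2=-17/7−20/91·3263/870=-283/87
back: M1=17/10−3/10·-283/87=388/145
M: M0=0, M1=388/145, M2=-283/87, M3=3263/870, M4=0
seg 0: a=5, c=M0/2=0, d=(M1−M0)/(6·2)=97/435, b=Δ0−h0·(2M0+M1)/6=-2951/870
seg 1: a=0, c=M1/2=194/145, d=(M2−M1)/(6·3)=-2579/7830, b=Δ1−h1·(2M1+M2)/6=-623/870
seg 2: a=1, c=M2/2=-283/174, d=(M3−M2)/(6·2)=677/1160, b=Δ2−h2·(2M2+M3)/6=-688/435
seg 3: a=-4, c=M3/2=3263/1740, d=(M4−M3)/(6·3)=-3263/15660, b=Δ3−h3·(2M3+M4)/6=-943/870
t_q=1/2 → seg 0, τ=1/2; S=5+-2951/870·τ+0·τ²+97/435·τ³=773/232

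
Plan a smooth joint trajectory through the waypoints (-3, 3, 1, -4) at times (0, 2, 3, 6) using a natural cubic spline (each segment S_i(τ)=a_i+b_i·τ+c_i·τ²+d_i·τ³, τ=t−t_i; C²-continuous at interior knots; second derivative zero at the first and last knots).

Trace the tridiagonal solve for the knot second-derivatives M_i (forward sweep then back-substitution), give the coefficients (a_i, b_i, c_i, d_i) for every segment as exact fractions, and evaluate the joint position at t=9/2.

Δ: Δ0=3, Δ1=-2, Δ2=-5/3
row 1: diag=6, rhs=-30; c'=1/6, d'=-5
row 2: denom=8−1·1/6=47/6; d'=(2−1·-5)/(47/6)=42/47
back: M2=42/47
back: M1=-5−1/6·42/47=-242/47
M: M0=0, M1=-242/47, M2=42/47, M3=0
seg 0: a=-3, c=M0/2=0, d=(M1−M0)/(6·2)=-121/282, b=Δ0−h0·(2M0+M1)/6=665/141
seg 1: a=3, c=M1/2=-121/47, d=(M2−M1)/(6·1)=142/141, b=Δ1−h1·(2M1+M2)/6=-61/141
seg 2: a=1, c=M2/2=21/47, d=(M3−M2)/(6·3)=-7/141, b=Δ2−h2·(2M2+M3)/6=-361/141
t_q=9/2 → seg 2, τ=3/2; S=1+-361/141·τ+21/47·τ²+-7/141·τ³=-753/376

  seg 0: a=-3 b=665/141 c=0 d=-121/282
  seg 1: a=3 b=-61/141 c=-121/47 d=142/141
  seg 2: a=1 b=-361/141 c=21/47 d=-7/141
S(9/2) = -753/376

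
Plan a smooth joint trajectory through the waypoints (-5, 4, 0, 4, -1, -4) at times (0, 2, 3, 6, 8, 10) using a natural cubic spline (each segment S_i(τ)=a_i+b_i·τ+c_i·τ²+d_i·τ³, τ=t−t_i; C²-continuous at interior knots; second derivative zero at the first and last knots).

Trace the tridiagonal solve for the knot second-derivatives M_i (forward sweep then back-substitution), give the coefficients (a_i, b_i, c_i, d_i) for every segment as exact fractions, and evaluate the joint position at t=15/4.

  seg 0: a=-5 b=36373/4710 c=0 d=-7589/9420
  seg 1: a=4 b=-9161/4710 c=-7589/1570 d=6544/2355
  seg 2: a=0 b=-15431/4710 c=5499/1570 d=-926/1413
  seg 3: a=4 b=211/4710 c=-3761/1570 d=529/942
  seg 4: a=-1 b=-13181/4710 c=1529/1570 d=-1529/9420
S(15/4) = -9589/12560

Δ: Δ0=9/2, Δ1=-4, Δ2=4/3, Δ3=-5/2, Δ4=-3/2
row 1: diag=6, rhs=-51; c'=1/6, d'=-17/2
row 2: denom=8−1·1/6=47/6; d'=(32−1·-17/2)/(47/6)=243/47
row 3: denom=10−3·18/47=416/47; d'=(-23−3·243/47)/(416/47)=-905/208
row 4: denom=8−2·47/208=785/104; d'=(6−2·-905/208)/(785/104)=1529/785
back: M4=1529/785
back: M3=-905/208−47/208·1529/785=-3761/785
back: M2=243/47−18/47·-3761/785=5499/785
back: M1=-17/2−1/6·5499/785=-7589/785
M: M0=0, M1=-7589/785, M2=5499/785, M3=-3761/785, M4=1529/785, M5=0
seg 0: a=-5, c=M0/2=0, d=(M1−M0)/(6·2)=-7589/9420, b=Δ0−h0·(2M0+M1)/6=36373/4710
seg 1: a=4, c=M1/2=-7589/1570, d=(M2−M1)/(6·1)=6544/2355, b=Δ1−h1·(2M1+M2)/6=-9161/4710
seg 2: a=0, c=M2/2=5499/1570, d=(M3−M2)/(6·3)=-926/1413, b=Δ2−h2·(2M2+M3)/6=-15431/4710
seg 3: a=4, c=M3/2=-3761/1570, d=(M4−M3)/(6·2)=529/942, b=Δ3−h3·(2M3+M4)/6=211/4710
seg 4: a=-1, c=M4/2=1529/1570, d=(M5−M4)/(6·2)=-1529/9420, b=Δ4−h4·(2M4+M5)/6=-13181/4710
t_q=15/4 → seg 2, τ=3/4; S=0+-15431/4710·τ+5499/1570·τ²+-926/1413·τ³=-9589/12560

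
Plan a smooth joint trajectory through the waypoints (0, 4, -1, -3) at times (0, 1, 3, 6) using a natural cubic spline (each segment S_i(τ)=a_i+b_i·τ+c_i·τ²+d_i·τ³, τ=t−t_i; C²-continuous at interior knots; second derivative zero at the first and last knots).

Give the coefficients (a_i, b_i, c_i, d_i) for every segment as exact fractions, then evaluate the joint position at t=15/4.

Δ: Δ0=4, Δ1=-5/2, Δ2=-2/3
row 1: diag=6, rhs=-39; c'=1/3, d'=-13/2
row 2: denom=10−2·1/3=28/3; d'=(11−2·-13/2)/(28/3)=18/7
back: M2=18/7
back: M1=-13/2−1/3·18/7=-103/14
M: M0=0, M1=-103/14, M2=18/7, M3=0
seg 0: a=0, c=M0/2=0, d=(M1−M0)/(6·1)=-103/84, b=Δ0−h0·(2M0+M1)/6=439/84
seg 1: a=4, c=M1/2=-103/28, d=(M2−M1)/(6·2)=139/168, b=Δ1−h1·(2M1+M2)/6=65/42
seg 2: a=-1, c=M2/2=9/7, d=(M3−M2)/(6·3)=-1/7, b=Δ2−h2·(2M2+M3)/6=-68/21
t_q=15/4 → seg 2, τ=3/4; S=-1+-68/21·τ+9/7·τ²+-1/7·τ³=-177/64

  seg 0: a=0 b=439/84 c=0 d=-103/84
  seg 1: a=4 b=65/42 c=-103/28 d=139/168
  seg 2: a=-1 b=-68/21 c=9/7 d=-1/7
S(15/4) = -177/64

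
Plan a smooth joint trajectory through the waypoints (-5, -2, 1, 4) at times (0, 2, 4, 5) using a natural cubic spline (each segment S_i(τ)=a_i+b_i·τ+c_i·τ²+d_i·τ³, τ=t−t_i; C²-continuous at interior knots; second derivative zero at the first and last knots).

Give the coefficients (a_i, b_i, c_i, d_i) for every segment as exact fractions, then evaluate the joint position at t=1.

Δ: Δ0=3/2, Δ1=3/2, Δ2=3
row 1: diag=8, rhs=0; c'=1/4, d'=0
row 2: denom=6−2·1/4=11/2; d'=(9−2·0)/(11/2)=18/11
back: M2=18/11
back: M1=0−1/4·18/11=-9/22
M: M0=0, M1=-9/22, M2=18/11, M3=0
seg 0: a=-5, c=M0/2=0, d=(M1−M0)/(6·2)=-3/88, b=Δ0−h0·(2M0+M1)/6=18/11
seg 1: a=-2, c=M1/2=-9/44, d=(M2−M1)/(6·2)=15/88, b=Δ1−h1·(2M1+M2)/6=27/22
seg 2: a=1, c=M2/2=9/11, d=(M3−M2)/(6·1)=-3/11, b=Δ2−h2·(2M2+M3)/6=27/11
t_q=1 → seg 0, τ=1; S=-5+18/11·τ+0·τ²+-3/88·τ³=-299/88

  seg 0: a=-5 b=18/11 c=0 d=-3/88
  seg 1: a=-2 b=27/22 c=-9/44 d=15/88
  seg 2: a=1 b=27/11 c=9/11 d=-3/11
S(1) = -299/88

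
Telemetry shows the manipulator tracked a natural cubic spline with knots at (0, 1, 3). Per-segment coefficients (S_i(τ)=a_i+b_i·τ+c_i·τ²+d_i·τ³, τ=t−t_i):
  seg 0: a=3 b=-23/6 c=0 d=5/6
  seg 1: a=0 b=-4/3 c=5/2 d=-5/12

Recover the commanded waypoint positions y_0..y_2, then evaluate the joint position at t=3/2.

y_0=3 y_1=0 y_2=4
S(3/2) = -3/32

y_0 = S_0(0) = a_0 = 3
y_1 = S_1(0) = a_1 = 0
y_2 = S_1(2) = 4
t_q=3/2 is in segment 1 (τ=1/2); S_1(τ)=-3/32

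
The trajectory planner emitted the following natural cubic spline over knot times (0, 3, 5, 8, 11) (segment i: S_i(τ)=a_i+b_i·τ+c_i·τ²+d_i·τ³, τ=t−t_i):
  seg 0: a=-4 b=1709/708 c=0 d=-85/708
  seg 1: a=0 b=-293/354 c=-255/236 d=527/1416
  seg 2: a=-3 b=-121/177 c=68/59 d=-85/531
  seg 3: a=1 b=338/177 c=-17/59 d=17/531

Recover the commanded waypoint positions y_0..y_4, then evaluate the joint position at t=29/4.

y_0 = S_0(0) = a_0 = -4
y_1 = S_1(0) = a_1 = 0
y_2 = S_2(0) = a_2 = -3
y_3 = S_3(0) = a_3 = 1
y_4 = S_3(3) = 5
t_q=29/4 is in segment 2 (τ=9/4); S_2(τ)=-1989/3776

y_0=-4 y_1=0 y_2=-3 y_3=1 y_4=5
S(29/4) = -1989/3776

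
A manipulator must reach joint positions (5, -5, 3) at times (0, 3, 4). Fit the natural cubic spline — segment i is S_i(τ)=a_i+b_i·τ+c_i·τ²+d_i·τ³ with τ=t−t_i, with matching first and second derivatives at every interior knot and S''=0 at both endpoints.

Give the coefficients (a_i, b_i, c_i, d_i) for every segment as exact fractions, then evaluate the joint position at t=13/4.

  seg 0: a=5 b=-91/12 c=0 d=17/36
  seg 1: a=-5 b=31/6 c=17/4 d=-17/12
S(13/4) = -887/256

Δ: Δ0=-10/3, Δ1=8
row 1: diag=8, rhs=68; c'=1/8, d'=17/2
back: M1=17/2
M: M0=0, M1=17/2, M2=0
seg 0: a=5, c=M0/2=0, d=(M1−M0)/(6·3)=17/36, b=Δ0−h0·(2M0+M1)/6=-91/12
seg 1: a=-5, c=M1/2=17/4, d=(M2−M1)/(6·1)=-17/12, b=Δ1−h1·(2M1+M2)/6=31/6
t_q=13/4 → seg 1, τ=1/4; S=-5+31/6·τ+17/4·τ²+-17/12·τ³=-887/256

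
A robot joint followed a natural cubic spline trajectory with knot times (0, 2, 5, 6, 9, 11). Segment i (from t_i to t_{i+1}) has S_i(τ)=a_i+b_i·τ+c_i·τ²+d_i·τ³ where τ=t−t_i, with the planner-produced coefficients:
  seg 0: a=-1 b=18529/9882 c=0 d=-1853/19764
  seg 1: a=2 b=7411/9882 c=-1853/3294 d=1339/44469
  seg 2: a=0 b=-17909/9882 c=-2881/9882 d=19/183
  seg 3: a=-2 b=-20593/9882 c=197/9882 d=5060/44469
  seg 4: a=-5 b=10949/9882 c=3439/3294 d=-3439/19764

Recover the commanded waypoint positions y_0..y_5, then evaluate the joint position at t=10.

y_0=-1 y_1=2 y_2=0 y_3=-2 y_4=-5 y_5=0
S(10) = -19909/6588

y_0 = S_0(0) = a_0 = -1
y_1 = S_1(0) = a_1 = 2
y_2 = S_2(0) = a_2 = 0
y_3 = S_3(0) = a_3 = -2
y_4 = S_4(0) = a_4 = -5
y_5 = S_4(2) = 0
t_q=10 is in segment 4 (τ=1); S_4(τ)=-19909/6588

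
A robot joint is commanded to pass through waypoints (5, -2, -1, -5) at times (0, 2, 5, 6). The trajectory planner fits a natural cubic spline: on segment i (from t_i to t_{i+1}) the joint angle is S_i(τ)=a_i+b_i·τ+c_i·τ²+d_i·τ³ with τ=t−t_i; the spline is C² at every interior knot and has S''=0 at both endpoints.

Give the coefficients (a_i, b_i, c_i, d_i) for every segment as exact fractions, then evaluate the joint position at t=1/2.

Δ: Δ0=-7/2, Δ1=1/3, Δ2=-4
row 1: diag=10, rhs=23; c'=3/10, d'=23/10
row 2: denom=8−3·3/10=71/10; d'=(-26−3·23/10)/(71/10)=-329/71
back: M2=-329/71
back: M1=23/10−3/10·-329/71=262/71
M: M0=0, M1=262/71, M2=-329/71, M3=0
seg 0: a=5, c=M0/2=0, d=(M1−M0)/(6·2)=131/426, b=Δ0−h0·(2M0+M1)/6=-2015/426
seg 1: a=-2, c=M1/2=131/71, d=(M2−M1)/(6·3)=-197/426, b=Δ1−h1·(2M1+M2)/6=-443/426
seg 2: a=-1, c=M2/2=-329/142, d=(M3−M2)/(6·1)=329/426, b=Δ2−h2·(2M2+M3)/6=-523/213
t_q=1/2 → seg 0, τ=1/2; S=5+-2015/426·τ+0·τ²+131/426·τ³=3037/1136

  seg 0: a=5 b=-2015/426 c=0 d=131/426
  seg 1: a=-2 b=-443/426 c=131/71 d=-197/426
  seg 2: a=-1 b=-523/213 c=-329/142 d=329/426
S(1/2) = 3037/1136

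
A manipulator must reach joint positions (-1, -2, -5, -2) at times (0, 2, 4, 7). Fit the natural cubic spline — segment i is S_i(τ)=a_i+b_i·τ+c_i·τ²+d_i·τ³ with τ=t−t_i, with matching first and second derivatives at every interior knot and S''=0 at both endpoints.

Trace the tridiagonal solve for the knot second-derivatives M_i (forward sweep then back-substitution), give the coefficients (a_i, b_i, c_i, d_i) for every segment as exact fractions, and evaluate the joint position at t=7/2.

Δ: Δ0=-1/2, Δ1=-3/2, Δ2=1
row 1: diag=8, rhs=-6; c'=1/4, d'=-3/4
row 2: denom=10−2·1/4=19/2; d'=(15−2·-3/4)/(19/2)=33/19
back: M2=33/19
back: M1=-3/4−1/4·33/19=-45/38
M: M0=0, M1=-45/38, M2=33/19, M3=0
seg 0: a=-1, c=M0/2=0, d=(M1−M0)/(6·2)=-15/152, b=Δ0−h0·(2M0+M1)/6=-2/19
seg 1: a=-2, c=M1/2=-45/76, d=(M2−M1)/(6·2)=37/152, b=Δ1−h1·(2M1+M2)/6=-49/38
seg 2: a=-5, c=M2/2=33/38, d=(M3−M2)/(6·3)=-11/114, b=Δ2−h2·(2M2+M3)/6=-14/19
t_q=7/2 → seg 1, τ=3/2; S=-2+-49/38·τ+-45/76·τ²+37/152·τ³=-5405/1216

  seg 0: a=-1 b=-2/19 c=0 d=-15/152
  seg 1: a=-2 b=-49/38 c=-45/76 d=37/152
  seg 2: a=-5 b=-14/19 c=33/38 d=-11/114
S(7/2) = -5405/1216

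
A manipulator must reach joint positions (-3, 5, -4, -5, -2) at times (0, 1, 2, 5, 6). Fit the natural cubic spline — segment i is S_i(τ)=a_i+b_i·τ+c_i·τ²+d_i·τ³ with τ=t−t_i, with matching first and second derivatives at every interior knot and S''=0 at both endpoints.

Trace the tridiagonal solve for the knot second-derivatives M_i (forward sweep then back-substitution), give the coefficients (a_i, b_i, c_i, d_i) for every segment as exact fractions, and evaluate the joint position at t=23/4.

  seg 0: a=-3 b=8071/636 c=0 d=-2983/636
  seg 1: a=5 b=-439/318 c=-2983/212 d=4103/636
  seg 2: a=-4 b=-6467/636 c=280/53 d=-425/636
  seg 3: a=-5 b=1109/318 c=-155/212 d=155/636
S(23/4) = -36537/13568

Δ: Δ0=8, Δ1=-9, Δ2=-1/3, Δ3=3
row 1: diag=4, rhs=-102; c'=1/4, d'=-51/2
row 2: denom=8−1·1/4=31/4; d'=(52−1·-51/2)/(31/4)=10
row 3: denom=8−3·12/31=212/31; d'=(20−3·10)/(212/31)=-155/106
back: M3=-155/106
back: M2=10−12/31·-155/106=560/53
back: M1=-51/2−1/4·560/53=-2983/106
M: M0=0, M1=-2983/106, M2=560/53, M3=-155/106, M4=0
seg 0: a=-3, c=M0/2=0, d=(M1−M0)/(6·1)=-2983/636, b=Δ0−h0·(2M0+M1)/6=8071/636
seg 1: a=5, c=M1/2=-2983/212, d=(M2−M1)/(6·1)=4103/636, b=Δ1−h1·(2M1+M2)/6=-439/318
seg 2: a=-4, c=M2/2=280/53, d=(M3−M2)/(6·3)=-425/636, b=Δ2−h2·(2M2+M3)/6=-6467/636
seg 3: a=-5, c=M3/2=-155/212, d=(M4−M3)/(6·1)=155/636, b=Δ3−h3·(2M3+M4)/6=1109/318
t_q=23/4 → seg 3, τ=3/4; S=-5+1109/318·τ+-155/212·τ²+155/636·τ³=-36537/13568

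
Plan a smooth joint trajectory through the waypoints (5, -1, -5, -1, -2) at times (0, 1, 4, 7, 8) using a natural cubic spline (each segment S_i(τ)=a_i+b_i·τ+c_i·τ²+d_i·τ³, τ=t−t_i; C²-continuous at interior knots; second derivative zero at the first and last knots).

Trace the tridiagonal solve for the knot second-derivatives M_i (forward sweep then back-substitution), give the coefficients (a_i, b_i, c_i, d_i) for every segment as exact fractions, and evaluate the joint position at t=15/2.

Δ: Δ0=-6, Δ1=-4/3, Δ2=4/3, Δ3=-1
row 1: diag=8, rhs=28; c'=3/8, d'=7/2
row 2: denom=12−3·3/8=87/8; d'=(16−3·7/2)/(87/8)=44/87
row 3: denom=8−3·8/29=208/29; d'=(-14−3·44/87)/(208/29)=-225/104
back: M3=-225/104
back: M2=44/87−8/29·-225/104=43/39
back: M1=7/2−3/8·43/39=321/104
M: M0=0, M1=321/104, M2=43/39, M3=-225/104, M4=0
seg 0: a=5, c=M0/2=0, d=(M1−M0)/(6·1)=107/208, b=Δ0−h0·(2M0+M1)/6=-1355/208
seg 1: a=-1, c=M1/2=321/208, d=(M2−M1)/(6·3)=-619/5616, b=Δ1−h1·(2M1+M2)/6=-517/104
seg 2: a=-5, c=M2/2=43/78, d=(M3−M2)/(6·3)=-1019/5616, b=Δ2−h2·(2M2+M3)/6=21/16
seg 3: a=-1, c=M3/2=-225/208, d=(M4−M3)/(6·1)=75/208, b=Δ3−h3·(2M3+M4)/6=-29/104
t_q=15/2 → seg 3, τ=1/2; S=-1+-29/104·τ+-225/208·τ²+75/208·τ³=-2271/1664

  seg 0: a=5 b=-1355/208 c=0 d=107/208
  seg 1: a=-1 b=-517/104 c=321/208 d=-619/5616
  seg 2: a=-5 b=21/16 c=43/78 d=-1019/5616
  seg 3: a=-1 b=-29/104 c=-225/208 d=75/208
S(15/2) = -2271/1664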